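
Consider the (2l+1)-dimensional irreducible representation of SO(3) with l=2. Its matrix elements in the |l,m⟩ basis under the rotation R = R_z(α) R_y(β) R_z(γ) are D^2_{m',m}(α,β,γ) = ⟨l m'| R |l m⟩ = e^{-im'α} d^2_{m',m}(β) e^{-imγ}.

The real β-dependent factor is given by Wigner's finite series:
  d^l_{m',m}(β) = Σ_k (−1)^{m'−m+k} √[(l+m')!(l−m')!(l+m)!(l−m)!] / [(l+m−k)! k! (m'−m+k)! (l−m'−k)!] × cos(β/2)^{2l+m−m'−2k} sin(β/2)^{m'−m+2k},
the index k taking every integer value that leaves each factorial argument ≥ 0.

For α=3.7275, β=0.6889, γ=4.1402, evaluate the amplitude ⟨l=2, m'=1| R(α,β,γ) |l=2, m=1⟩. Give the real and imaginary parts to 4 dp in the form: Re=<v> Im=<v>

D^2_{1,1}(3.7275,0.6889,4.1402) = e^{-i·1·3.7275}·d^2_{1,1}(0.6889)·e^{-i·1·4.1402}. Compute d first:
Half-angle: c=0.941261, s=0.337679. N=√(6·1·6·1)=6.000000
k∈{0,1} keeps every argument non-negative
  k=0: (−1)^0·6.0000/(6)·0.9413^4·0.3377^0 = +0.784948
  k=1: (−1)^1·6.0000/(2)·0.9413^2·0.3377^2 = -0.303075
d^2_{1,1}(0.6889) = +0.784948 -0.303075 = +0.481873
Attach z-rotation phases: D = e^{-i(1)(3.7275)}·(+0.481873)·e^{-i(1)(4.1402)} = -0.006610-0.481828i

Re=-0.0066 Im=-0.4818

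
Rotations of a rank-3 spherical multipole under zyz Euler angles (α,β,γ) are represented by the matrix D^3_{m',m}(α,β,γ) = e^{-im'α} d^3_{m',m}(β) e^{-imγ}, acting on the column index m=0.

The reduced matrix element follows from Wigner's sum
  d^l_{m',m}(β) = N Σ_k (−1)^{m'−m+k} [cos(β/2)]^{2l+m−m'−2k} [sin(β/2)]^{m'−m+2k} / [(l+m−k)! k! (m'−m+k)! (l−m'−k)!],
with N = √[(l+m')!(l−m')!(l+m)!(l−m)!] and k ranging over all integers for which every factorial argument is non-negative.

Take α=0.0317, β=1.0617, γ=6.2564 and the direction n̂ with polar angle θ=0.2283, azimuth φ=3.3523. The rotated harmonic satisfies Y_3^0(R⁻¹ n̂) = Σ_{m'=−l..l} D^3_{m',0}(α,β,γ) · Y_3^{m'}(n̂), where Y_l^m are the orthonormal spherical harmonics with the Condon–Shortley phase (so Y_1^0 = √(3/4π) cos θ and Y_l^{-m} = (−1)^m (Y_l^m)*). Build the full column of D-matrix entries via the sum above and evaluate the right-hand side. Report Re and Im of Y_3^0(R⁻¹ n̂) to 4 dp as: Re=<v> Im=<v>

Need the full column D^3_{m',0} for m'=−3..3 at α=0.0317, β=1.0617, γ=6.2564.
cos(β/2)=0.862377, sin(β/2)=0.506267
d^3_{-3,0}: single k=3 term ⇒ +0.372172;  D = +0.370491+0.035340i
d^3_{-2,0}: k∈[2..3] ⇒ +0.776440 -0.267591 = +0.508849;  D = +0.507826+0.032239i
d^3_{-1,0}: k∈[1..3] ⇒ +0.836480 -0.864851 +0.099354 = +0.070983;  D = +0.070948+0.002250i
d^3_{0,0}: k∈[0..3] ⇒ +0.411323 -1.275821 +0.439697 -0.016837 = -0.441638;  D = -0.441638+0.000000i
d^3_{1,0}: k∈[0..2] ⇒ -0.836480 +0.864851 -0.099354 = -0.070983;  D = -0.070948+0.002250i
d^3_{2,0}: k∈[0..1] ⇒ +0.776440 -0.267591 = +0.508849;  D = +0.507826-0.032239i
d^3_{3,0}: single k=0 term ⇒ -0.372172;  D = -0.370491+0.035340i
Y_3^{m'}(θ=0.2283,φ=3.3523) and Σ D·Y over m':
  (+0.3705+0.0353i)·(-0.0039+0.0029i)  (+0.5078+0.0322i)·(+0.0465-0.0209i)  (+0.0709+0.0022i)·(-0.2678+0.0573i)  (-0.4416+0.0000i)·(+0.6339+0.0000i)  (-0.0709+0.0022i)·(+0.2678+0.0573i)  (+0.5078-0.0322i)·(+0.0465+0.0209i)  (-0.3705+0.0353i)·(+0.0039+0.0029i)
Y_3^0(R⁻¹ n̂) = -0.272698-0.000000i

Re=-0.2727 Im=0.0000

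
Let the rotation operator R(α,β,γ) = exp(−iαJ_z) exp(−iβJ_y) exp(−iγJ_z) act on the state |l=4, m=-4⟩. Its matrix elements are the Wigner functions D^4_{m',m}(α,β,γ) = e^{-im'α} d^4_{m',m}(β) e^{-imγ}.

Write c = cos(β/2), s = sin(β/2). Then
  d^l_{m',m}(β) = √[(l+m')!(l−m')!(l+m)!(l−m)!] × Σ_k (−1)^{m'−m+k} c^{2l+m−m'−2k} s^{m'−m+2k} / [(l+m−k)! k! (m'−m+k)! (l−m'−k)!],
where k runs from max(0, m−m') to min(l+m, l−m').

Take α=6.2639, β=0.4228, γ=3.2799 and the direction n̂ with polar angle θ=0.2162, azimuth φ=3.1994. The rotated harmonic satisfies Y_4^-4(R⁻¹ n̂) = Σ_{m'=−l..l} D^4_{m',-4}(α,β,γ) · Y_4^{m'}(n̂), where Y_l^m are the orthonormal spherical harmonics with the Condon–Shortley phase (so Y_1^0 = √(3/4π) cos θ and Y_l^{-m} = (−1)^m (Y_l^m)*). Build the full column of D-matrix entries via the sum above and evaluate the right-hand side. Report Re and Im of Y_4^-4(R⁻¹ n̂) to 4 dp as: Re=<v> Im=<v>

Need the full column D^4_{m',-4} for m'=−4..4 at α=6.2639, β=0.4228, γ=3.2799.
cos(β/2)=0.977738, sin(β/2)=0.209829
d^4_{-4,-4}: single k=0 term ⇒ +0.835181;  D = +0.742304+0.382768i
d^4_{-3,-4}: single k=0 term ⇒ -0.506954;  D = -0.446013-0.240986i
d^4_{-2,-4}: single k=0 term ⇒ +0.203538;  D = +0.177172+0.100189i
d^4_{-1,-4}: single k=0 term ⇒ -0.061774;  D = -0.053175-0.031439i
d^4_{0,-4}: single k=0 term ⇒ +0.014822;  D = +0.012611+0.007788i
d^4_{1,-4}: single k=0 term ⇒ -0.002845;  D = -0.002391-0.001541i
d^4_{2,-4}: single k=0 term ⇒ +0.000432;  D = +0.000358+0.000241i
d^4_{3,-4}: single k=0 term ⇒ -0.000050;  D = -0.000041-0.000028i
d^4_{4,-4}: single k=0 term ⇒ +0.000004;  D = +0.000003+0.000002i
Y_4^{m'}(θ=0.2162,φ=3.1994) and Σ D·Y over m':
  (+0.7423+0.3828i)·(+0.0009-0.0002i)  (-0.4460-0.2410i)·(-0.0119+0.0021i)  (+0.1772+0.1002i)·(+0.0868-0.0101i)  (-0.0532-0.0314i)·(-0.3640+0.0211i)  (+0.0126+0.0078i)·(+0.6594+0.0000i)  (-0.0024-0.0015i)·(+0.3640+0.0211i)  (+0.0004+0.0002i)·(+0.0868+0.0101i)  (-0.0000-0.0000i)·(+0.0119+0.0021i)  (+0.0000+0.0000i)·(+0.0009+0.0002i)
Y_4^-4(R⁻¹ n̂) = +0.050478+0.023908i

Re=0.0505 Im=0.0239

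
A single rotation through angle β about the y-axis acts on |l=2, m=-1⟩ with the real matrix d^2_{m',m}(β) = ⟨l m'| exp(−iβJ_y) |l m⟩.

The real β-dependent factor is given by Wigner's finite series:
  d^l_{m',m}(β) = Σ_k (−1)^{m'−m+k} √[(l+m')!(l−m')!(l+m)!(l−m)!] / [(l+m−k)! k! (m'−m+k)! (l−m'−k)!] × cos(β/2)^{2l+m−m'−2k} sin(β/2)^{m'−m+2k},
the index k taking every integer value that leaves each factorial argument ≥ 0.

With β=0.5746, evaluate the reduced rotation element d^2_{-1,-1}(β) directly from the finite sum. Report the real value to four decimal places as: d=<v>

d^2_{-1,-1}(β=0.5746) via Wigner's sum:
c=cos(0.5746/2)=0.959012, s=sin(0.5746/2)=0.283364; N=√[1·6·1·6]=6.000000
k∈{0,1} keeps every argument non-negative
  k=0: (−1)^0·6.0000/(6)·0.9590^4·0.2834^0 = +0.845857
  k=1: (−1)^1·6.0000/(2)·0.9590^2·0.2834^2 = -0.221543
d^2_{-1,-1}(0.5746) = +0.845857 -0.221543 = +0.624314

d=0.6243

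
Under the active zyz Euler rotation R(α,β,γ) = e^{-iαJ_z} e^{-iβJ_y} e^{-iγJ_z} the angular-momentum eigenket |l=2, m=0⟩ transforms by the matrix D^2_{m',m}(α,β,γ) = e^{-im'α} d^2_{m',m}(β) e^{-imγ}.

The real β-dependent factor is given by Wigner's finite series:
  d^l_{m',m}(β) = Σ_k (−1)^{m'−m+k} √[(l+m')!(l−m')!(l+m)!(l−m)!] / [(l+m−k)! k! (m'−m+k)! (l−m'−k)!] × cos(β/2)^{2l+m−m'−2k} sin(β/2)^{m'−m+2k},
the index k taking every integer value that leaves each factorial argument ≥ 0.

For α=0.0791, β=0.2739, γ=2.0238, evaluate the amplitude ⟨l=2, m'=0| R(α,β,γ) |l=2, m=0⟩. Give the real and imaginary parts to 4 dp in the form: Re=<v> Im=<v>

Re=0.8903 Im=0.0000

Split into d^2_{0,0}(β=0.2739) × two z-phases.
Half-angle: c=0.990637, s=0.136522. N=√(2·2·2·2)=4.000000
The bounds max(0,m−m')=0 and min(l+m,l−m')=2 give 3 terms
  k=0: (−1)^0·4.0000/(4)·0.9906^4·0.1365^0 = +0.963071
  k=1: (−1)^1·4.0000/(1)·0.9906^2·0.1365^2 = -0.073164
  k=2: (−1)^2·4.0000/(4)·0.9906^0·0.1365^4 = +0.000347
d^2_{0,0}(0.2739) = +0.963071 -0.073164 +0.000347 = +0.890254
D = (+1.000000+0.000000i)·(+0.890254)·(+1.000000+0.000000i) = +0.890254+0.000000i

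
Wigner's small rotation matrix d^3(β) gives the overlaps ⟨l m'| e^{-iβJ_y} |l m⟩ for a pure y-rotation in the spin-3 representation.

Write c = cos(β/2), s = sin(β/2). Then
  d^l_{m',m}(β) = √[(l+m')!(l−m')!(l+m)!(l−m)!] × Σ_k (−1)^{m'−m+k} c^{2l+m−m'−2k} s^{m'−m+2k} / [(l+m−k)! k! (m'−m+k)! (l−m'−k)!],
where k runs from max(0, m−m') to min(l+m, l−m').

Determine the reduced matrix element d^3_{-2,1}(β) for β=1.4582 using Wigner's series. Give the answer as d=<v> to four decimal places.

d^3_{-2,1}(β=1.4582) via Wigner's sum:
Half-angle: c=0.745774, s=0.666199. N=√(1·120·24·2)=75.894664
Admissible k: 3..4 (factorial args all ≥0)
  k=3: (−1)^0·75.8947/(12)·0.7458^3·0.6662^3 = +0.775646
  k=4: (−1)^1·75.8947/(24)·0.7458^1·0.6662^5 = -0.309476
d^3_{-2,1}(1.4582) = +0.775646 -0.309476 = +0.466170

d=0.4662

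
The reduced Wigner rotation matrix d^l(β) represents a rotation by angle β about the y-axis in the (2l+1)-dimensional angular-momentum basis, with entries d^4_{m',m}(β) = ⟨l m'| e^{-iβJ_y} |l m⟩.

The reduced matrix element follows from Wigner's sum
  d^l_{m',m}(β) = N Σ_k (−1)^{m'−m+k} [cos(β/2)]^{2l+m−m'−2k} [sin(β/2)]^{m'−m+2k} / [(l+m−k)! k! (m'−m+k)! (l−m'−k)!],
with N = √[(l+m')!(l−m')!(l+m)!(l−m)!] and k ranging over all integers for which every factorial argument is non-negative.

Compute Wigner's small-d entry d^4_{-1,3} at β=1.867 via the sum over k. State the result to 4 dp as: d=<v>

d=-0.0655

d^4_{-1,3}(β=1.867) via Wigner's sum:
Half-angle: c=0.595025, s=0.803707. N=√(6·120·5040·1)=1904.940944
k: max(0,(3)−(-1))=4 … min(4+(3),4−(-1))=5
  k=4: (−1)^0·1904.9409/(144)·0.5950^4·0.8037^4 = +0.691912
  k=5: (−1)^1·1904.9409/(240)·0.5950^2·0.8037^6 = -0.757405
d^4_{-1,3}(1.867) = +0.691912 -0.757405 = -0.065493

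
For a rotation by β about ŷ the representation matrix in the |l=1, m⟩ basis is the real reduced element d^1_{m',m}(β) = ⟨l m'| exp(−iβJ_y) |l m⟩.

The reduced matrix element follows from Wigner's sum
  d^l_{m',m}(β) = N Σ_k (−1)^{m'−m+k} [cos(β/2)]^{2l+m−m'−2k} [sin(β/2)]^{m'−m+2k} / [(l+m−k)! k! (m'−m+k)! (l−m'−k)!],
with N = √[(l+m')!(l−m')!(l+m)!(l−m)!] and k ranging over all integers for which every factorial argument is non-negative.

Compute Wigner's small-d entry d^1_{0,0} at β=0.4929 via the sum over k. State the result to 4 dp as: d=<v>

d=0.8810

d^1_{0,0}(β=0.4929) via Wigner's sum:
With c≡cos(β/2)=0.969785 and s≡sin(β/2)=0.243963, N=[1·1·1·1]^{1/2}=1.000000
Admissible k: 0..1 (factorial args all ≥0)
  k=0: (−1)^0·1.0000/(1)·0.9698^2·0.2440^0 = +0.940482
  k=1: (−1)^1·1.0000/(1)·0.9698^0·0.2440^2 = -0.059518
d^1_{0,0}(0.4929) = +0.940482 -0.059518 = +0.880964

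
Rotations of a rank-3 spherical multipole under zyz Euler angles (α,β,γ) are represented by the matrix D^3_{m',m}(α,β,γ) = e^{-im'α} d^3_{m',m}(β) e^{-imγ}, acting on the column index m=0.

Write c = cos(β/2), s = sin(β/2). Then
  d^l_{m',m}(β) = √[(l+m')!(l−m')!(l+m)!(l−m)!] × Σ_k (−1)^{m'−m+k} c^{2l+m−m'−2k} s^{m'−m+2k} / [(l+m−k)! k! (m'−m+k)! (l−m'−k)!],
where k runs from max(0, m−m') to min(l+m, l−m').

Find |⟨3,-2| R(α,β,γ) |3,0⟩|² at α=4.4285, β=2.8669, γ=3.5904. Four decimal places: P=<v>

D^3_{-2,0}(4.4285,2.8669,3.5904) = e^{-i·-2·4.4285}·d^3_{-2,0}(2.8669)·e^{-i·0·3.5904}. Compute d first:
Half-angle: c=0.136915, s=0.990583. N=√(1·120·6·6)=65.726707
Admissible k: 2..3 (factorial args all ≥0)
  k=2: (−1)^0·65.7267/(12)·0.1369^4·0.9906^2 = +0.001889
  k=3: (−1)^1·65.7267/(12)·0.1369^2·0.9906^4 = -0.098861
d^3_{-2,0}(2.8669) = +0.001889 -0.098861 = -0.096972
|D^3_{-2,0}|² = |d^3_{-2,0}(β)|² = (-0.096972)² = 0.009404 (the z-rotation phases have unit modulus)

P=0.0094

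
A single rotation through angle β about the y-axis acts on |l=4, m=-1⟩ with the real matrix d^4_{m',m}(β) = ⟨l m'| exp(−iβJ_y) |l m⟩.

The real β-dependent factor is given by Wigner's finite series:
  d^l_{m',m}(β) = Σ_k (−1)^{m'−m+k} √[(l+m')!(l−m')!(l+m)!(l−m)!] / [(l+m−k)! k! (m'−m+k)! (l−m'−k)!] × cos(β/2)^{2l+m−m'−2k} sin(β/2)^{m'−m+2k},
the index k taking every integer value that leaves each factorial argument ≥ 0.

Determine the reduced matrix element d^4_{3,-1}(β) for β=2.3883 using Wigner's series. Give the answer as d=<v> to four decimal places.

d^4_{3,-1}(β=2.3883) via Wigner's sum:
Half-angle: c=0.367804, s=0.929903. N=√(5040·1·6·120)=1904.940944
Admissible k: 0..1 (factorial args all ≥0)
  k=0: (−1)^4·1904.9409/(144)·0.3678^4·0.9299^4 = +0.181024
  k=1: (−1)^5·1904.9409/(240)·0.3678^2·0.9299^6 = -0.694272
d^4_{3,-1}(2.3883) = +0.181024 -0.694272 = -0.513249

d=-0.5132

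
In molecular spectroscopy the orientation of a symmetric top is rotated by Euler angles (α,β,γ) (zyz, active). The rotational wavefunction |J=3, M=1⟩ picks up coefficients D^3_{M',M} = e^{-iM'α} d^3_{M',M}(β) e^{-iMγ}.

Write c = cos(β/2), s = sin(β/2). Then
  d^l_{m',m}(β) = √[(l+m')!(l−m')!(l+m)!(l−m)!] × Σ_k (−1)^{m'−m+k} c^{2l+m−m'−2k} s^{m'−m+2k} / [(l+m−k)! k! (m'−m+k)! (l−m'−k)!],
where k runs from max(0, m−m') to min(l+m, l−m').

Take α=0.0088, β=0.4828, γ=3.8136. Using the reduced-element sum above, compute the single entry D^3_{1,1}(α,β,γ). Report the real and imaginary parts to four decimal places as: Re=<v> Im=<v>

First d^3_{1,1}(β=0.4828), then the phase factors e^{-i(1)α} and e^{-i(1)γ}:
With c≡cos(β/2)=0.971004 and s≡sin(β/2)=0.239062, N=[24·2·24·2]^{1/2}=48.000000
k: max(0,(1)−(1))=0 … min(3+(1),3−(1))=2
  k=0: (−1)^0·48.0000/(48)·0.9710^6·0.2391^0 = +0.838160
  k=1: (−1)^1·48.0000/(6)·0.9710^4·0.2391^2 = -0.406440
  k=2: (−1)^2·48.0000/(8)·0.9710^2·0.2391^4 = +0.018477
d^3_{1,1}(0.4828) = +0.838160 -0.406440 +0.018477 = +0.450197
Phases: e^{-i·(1)·0.0088}=+0.999961-0.008800i, e^{-i·(1)·3.8136}=-0.782574+0.622558i ⇒ D=-0.349832+0.283363i

Re=-0.3498 Im=0.2834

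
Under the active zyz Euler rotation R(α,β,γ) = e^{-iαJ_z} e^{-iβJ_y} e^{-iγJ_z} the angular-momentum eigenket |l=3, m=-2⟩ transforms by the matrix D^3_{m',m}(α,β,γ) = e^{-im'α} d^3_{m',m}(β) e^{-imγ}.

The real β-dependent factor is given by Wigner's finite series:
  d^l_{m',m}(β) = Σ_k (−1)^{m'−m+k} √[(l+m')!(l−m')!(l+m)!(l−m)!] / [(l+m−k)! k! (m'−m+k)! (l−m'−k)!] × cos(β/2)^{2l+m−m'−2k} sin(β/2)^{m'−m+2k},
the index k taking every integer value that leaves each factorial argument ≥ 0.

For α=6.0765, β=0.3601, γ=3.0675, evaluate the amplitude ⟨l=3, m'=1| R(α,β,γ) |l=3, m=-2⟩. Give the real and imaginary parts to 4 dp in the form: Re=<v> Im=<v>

First d^3_{1,-2}(β=0.3601), then the phase factors e^{-i(1)α} and e^{-i(-2)γ}:
c=cos(0.3601/2)=0.983835, s=sin(0.3601/2)=0.179079; N=√[24·2·1·120]=75.894664
The bounds max(0,m−m')=0 and min(l+m,l−m')=1 give 2 terms
  k=0: (−1)^3·75.8947/(12)·0.9838^3·0.1791^3 = -0.034588
  k=1: (−1)^4·75.8947/(24)·0.9838^1·0.1791^5 = +0.000573
d^3_{1,-2}(0.3601) = -0.034588 +0.000573 = -0.034015
D = (+0.978717+0.205217i)·(-0.034015)·(+0.989041-0.147644i) = -0.033957-0.001989i

Re=-0.0340 Im=-0.0020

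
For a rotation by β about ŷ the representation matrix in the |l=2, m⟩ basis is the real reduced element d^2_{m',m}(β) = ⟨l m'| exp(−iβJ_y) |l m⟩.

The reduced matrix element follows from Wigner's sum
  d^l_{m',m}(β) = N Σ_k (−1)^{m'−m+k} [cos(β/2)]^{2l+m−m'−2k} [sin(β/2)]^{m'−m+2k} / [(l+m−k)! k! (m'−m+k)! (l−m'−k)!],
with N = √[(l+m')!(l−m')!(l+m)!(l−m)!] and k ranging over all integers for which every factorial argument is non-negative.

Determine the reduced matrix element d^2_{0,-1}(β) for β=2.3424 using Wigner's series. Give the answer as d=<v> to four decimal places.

d=0.6121

d^2_{0,-1}(β=2.3424) via Wigner's sum:
Half-angle: c=0.389047, s=0.921218. N=√(2·2·1·6)=4.898979
k∈{0,1} keeps every argument non-negative
  k=0: (−1)^1·4.8990/(2)·0.3890^3·0.9212^1 = -0.132875
  k=1: (−1)^2·4.8990/(2)·0.3890^1·0.9212^3 = +0.745014
d^2_{0,-1}(2.3424) = -0.132875 +0.745014 = +0.612139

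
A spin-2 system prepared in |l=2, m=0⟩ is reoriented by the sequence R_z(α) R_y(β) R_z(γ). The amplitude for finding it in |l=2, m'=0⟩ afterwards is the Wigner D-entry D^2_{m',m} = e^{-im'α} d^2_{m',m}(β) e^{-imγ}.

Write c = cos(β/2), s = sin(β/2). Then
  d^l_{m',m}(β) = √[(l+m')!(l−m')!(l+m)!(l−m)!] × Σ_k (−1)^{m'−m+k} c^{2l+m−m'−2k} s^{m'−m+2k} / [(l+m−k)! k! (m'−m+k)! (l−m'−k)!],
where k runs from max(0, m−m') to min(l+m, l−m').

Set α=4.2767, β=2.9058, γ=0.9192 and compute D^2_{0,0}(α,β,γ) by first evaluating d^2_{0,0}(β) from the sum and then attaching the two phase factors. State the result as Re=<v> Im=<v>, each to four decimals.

Re=0.9181 Im=0.0000

Split into d^2_{0,0}(β=2.9058) × two z-phases.
Half-angle: c=0.117623, s=0.993058. N=√(2·2·2·2)=4.000000
Admissible k: 0..2 (factorial args all ≥0)
  k=0: (−1)^0·4.0000/(4)·0.1176^4·0.9931^0 = +0.000191
  k=1: (−1)^1·4.0000/(1)·0.1176^2·0.9931^2 = -0.054575
  k=2: (−1)^2·4.0000/(4)·0.1176^0·0.9931^4 = +0.972521
d^2_{0,0}(2.9058) = +0.000191 -0.054575 +0.972521 = +0.918137
Attach z-rotation phases: D = e^{-i(0)(4.2767)}·(+0.918137)·e^{-i(0)(0.9192)} = +0.918137+0.000000i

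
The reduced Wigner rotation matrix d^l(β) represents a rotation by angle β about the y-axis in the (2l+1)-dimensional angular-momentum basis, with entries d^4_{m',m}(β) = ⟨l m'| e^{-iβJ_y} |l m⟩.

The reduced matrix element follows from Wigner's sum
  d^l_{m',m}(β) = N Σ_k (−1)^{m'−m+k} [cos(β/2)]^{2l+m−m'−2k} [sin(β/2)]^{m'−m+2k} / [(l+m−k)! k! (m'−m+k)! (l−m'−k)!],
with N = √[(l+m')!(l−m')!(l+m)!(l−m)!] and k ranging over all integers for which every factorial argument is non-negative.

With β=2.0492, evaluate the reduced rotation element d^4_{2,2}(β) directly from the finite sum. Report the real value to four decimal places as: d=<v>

d^4_{2,2}(β=2.0492) via Wigner's sum:
c=cos(2.0492/2)=0.519441, s=sin(2.0492/2)=0.854506; N=√[720·2·720·2]=1440.000000
The bounds max(0,m−m')=0 and min(l+m,l−m')=2 give 3 terms
  k=0: (−1)^0·1440.0000/(1440)·0.5194^8·0.8545^0 = +0.005300
  k=1: (−1)^1·1440.0000/(120)·0.5194^6·0.8545^2 = -0.172119
  k=2: (−1)^2·1440.0000/(96)·0.5194^4·0.8545^4 = +0.582233
d^4_{2,2}(2.0492) = +0.005300 -0.172119 +0.582233 = +0.415414

d=0.4154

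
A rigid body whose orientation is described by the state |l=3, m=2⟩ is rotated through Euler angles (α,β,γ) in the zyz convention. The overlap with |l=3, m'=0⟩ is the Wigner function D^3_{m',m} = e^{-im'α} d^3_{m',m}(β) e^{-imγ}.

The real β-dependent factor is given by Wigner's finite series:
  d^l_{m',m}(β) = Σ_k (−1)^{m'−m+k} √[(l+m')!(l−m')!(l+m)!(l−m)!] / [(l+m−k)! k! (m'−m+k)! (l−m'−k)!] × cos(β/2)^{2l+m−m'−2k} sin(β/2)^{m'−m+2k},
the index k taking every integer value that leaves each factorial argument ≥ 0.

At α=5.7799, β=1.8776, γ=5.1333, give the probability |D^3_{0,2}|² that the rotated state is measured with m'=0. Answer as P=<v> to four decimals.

P=0.1412

First d^3_{0,2}(β=1.8776), then the phase factors e^{-i(0)α} and e^{-i(2)γ}:
Half-angle: c=0.590757, s=0.806850. N=√(6·6·120·1)=65.726707
k: max(0,(2)−(0))=2 … min(3+(2),3−(0))=3
  k=2: (−1)^0·65.7267/(12)·0.5908^4·0.8068^2 = +0.434291
  k=3: (−1)^1·65.7267/(12)·0.5908^2·0.8068^4 = -0.810119
d^3_{0,2}(1.8776) = +0.434291 -0.810119 = -0.375828
|D^3_{0,2}|² = |d^3_{0,2}(β)|² = (-0.375828)² = 0.141247 (the z-rotation phases have unit modulus)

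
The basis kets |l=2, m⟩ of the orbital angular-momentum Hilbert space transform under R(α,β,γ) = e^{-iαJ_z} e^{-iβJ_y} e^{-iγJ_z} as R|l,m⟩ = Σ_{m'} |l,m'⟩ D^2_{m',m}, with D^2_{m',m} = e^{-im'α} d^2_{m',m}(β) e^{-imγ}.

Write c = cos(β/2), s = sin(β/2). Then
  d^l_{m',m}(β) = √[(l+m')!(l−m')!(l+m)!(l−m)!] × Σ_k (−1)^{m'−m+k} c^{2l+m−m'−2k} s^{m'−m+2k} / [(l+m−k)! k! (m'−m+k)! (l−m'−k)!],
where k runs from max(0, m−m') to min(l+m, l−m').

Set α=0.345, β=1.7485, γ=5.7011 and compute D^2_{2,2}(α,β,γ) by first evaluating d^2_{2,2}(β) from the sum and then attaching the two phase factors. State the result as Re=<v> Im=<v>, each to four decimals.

First d^2_{2,2}(β=1.7485), then the phase factors e^{-i(2)α} and e^{-i(2)γ}:
With c≡cos(β/2)=0.641572 and s≡sin(β/2)=0.767063, N=[24·1·24·1]^{1/2}=24.000000
k: max(0,(2)−(2))=0 … min(2+(2),2−(2))=0
  k=0: (−1)^0·24.0000/(24)·0.6416^4·0.7671^0 = +0.169427
d^2_{2,2}(1.7485) = +0.169427
D = (+0.771246-0.636537i)·(+0.169427)·(+0.395512+0.918461i) = +0.150734+0.077360i

Re=0.1507 Im=0.0774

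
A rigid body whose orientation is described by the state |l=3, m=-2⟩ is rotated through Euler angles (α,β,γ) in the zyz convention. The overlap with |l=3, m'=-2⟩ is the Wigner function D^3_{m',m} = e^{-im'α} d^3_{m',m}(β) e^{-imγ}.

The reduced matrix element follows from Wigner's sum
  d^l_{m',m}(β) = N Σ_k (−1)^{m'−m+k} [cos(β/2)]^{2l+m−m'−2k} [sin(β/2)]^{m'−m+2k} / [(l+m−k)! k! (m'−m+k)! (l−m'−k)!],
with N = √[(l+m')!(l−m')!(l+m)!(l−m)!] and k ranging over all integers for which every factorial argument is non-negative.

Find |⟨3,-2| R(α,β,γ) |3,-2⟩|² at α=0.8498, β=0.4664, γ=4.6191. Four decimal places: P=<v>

First d^3_{-2,-2}(β=0.4664), then the phase factors e^{-i(-2)α} and e^{-i(-2)γ}:
With c≡cos(β/2)=0.972932 and s≡sin(β/2)=0.231092, N=[1·120·1·120]^{1/2}=120.000000
k∈{0,1} keeps every argument non-negative
  k=0: (−1)^0·120.0000/(120)·0.9729^6·0.2311^0 = +0.848193
  k=1: (−1)^1·120.0000/(24)·0.9729^4·0.2311^2 = -0.239260
d^3_{-2,-2}(0.4664) = +0.848193 -0.239260 = +0.608933
|D^3_{-2,-2}|² = |d^3_{-2,-2}(β)|² = (+0.608933)² = 0.370799 (the z-rotation phases have unit modulus)

P=0.3708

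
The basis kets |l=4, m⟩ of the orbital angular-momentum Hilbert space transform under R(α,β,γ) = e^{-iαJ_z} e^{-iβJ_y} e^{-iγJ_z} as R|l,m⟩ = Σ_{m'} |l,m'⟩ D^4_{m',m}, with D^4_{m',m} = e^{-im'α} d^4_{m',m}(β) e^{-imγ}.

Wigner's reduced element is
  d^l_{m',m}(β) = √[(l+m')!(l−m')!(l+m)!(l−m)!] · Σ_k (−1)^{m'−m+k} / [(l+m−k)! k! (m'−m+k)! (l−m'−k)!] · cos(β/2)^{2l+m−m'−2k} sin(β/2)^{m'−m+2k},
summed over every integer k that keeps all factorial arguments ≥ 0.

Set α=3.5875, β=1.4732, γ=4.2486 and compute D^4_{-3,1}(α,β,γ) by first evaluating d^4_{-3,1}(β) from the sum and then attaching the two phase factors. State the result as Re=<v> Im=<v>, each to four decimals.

First d^4_{-3,1}(β=1.4732), then the phase factors e^{-i(-3)α} and e^{-i(1)γ}:
c=cos(1.4732/2)=0.740757, s=sin(1.4732/2)=0.671773; N=√[1·5040·120·6]=1904.940944
k: max(0,(1)−(-3))=4 … min(4+(1),4−(-3))=5
  k=4: (−1)^0·1904.9409/(144)·0.7408^4·0.6718^4 = +0.811171
  k=5: (−1)^1·1904.9409/(240)·0.7408^2·0.6718^6 = -0.400274
d^4_{-3,1}(1.4732) = +0.811171 -0.400274 = +0.410897
Attach z-rotation phases: D = e^{-i(-3)(3.5875)}·(+0.410897)·e^{-i(1)(4.2486)} = +0.400009+0.093961i

Re=0.4000 Im=0.0940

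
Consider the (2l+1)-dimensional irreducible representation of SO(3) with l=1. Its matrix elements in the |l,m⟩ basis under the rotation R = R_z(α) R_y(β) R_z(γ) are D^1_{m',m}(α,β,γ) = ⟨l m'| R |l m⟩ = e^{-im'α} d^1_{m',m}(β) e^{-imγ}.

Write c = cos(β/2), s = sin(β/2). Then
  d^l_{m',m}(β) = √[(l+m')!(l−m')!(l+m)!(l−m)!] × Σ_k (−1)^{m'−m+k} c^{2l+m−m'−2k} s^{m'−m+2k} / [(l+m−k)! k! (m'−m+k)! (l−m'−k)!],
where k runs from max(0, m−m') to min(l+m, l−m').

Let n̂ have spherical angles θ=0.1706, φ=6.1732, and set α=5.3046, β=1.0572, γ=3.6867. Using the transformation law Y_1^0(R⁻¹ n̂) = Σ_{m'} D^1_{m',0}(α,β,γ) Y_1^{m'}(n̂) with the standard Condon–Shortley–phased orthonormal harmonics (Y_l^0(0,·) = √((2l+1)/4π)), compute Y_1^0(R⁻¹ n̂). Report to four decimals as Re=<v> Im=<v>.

Need the full column D^1_{m',0} for m'=−1..1 at α=5.3046, β=1.0572, γ=3.6867.
cos(β/2)=0.863514, sin(β/2)=0.504325
d^1_{-1,0}: single k=1 term ⇒ +0.615878;  D = +0.343781-0.510999i
d^1_{0,0}: k∈[0..1] ⇒ +0.745656 -0.254344 = +0.491313;  D = +0.491313+0.000000i
d^1_{1,0}: single k=0 term ⇒ -0.615878;  D = -0.343781-0.510999i
Y_1^{m'}(θ=0.1706,φ=6.1732) and Σ D·Y over m':
  (+0.3438-0.5110i)·(+0.0583+0.0064i)  (+0.4913+0.0000i)·(+0.4815+0.0000i)  (-0.3438-0.5110i)·(-0.0583+0.0064i)
Y_1^0(R⁻¹ n̂) = +0.283238+0.000000i

Re=0.2832 Im=0.0000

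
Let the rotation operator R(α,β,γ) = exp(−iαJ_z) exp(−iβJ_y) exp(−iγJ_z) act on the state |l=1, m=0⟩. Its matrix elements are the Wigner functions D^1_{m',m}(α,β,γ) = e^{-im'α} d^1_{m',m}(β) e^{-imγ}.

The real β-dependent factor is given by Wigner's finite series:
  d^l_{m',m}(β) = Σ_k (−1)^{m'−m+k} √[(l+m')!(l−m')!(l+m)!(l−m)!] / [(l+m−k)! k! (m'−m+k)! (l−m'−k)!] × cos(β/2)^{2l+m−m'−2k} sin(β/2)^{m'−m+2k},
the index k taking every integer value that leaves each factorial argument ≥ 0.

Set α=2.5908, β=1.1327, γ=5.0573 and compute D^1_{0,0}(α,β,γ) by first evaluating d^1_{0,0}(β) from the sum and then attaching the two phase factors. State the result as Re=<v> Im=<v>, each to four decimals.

D^1_{0,0}(2.5908,1.1327,5.0573) = e^{-i·0·2.5908}·d^1_{0,0}(1.1327)·e^{-i·0·5.0573}. Compute d first:
Half-angle: c=0.843865, s=0.536556. N=√(1·1·1·1)=1.000000
k: max(0,(0)−(0))=0 … min(1+(0),1−(0))=1
  k=0: (−1)^0·1.0000/(1)·0.8439^2·0.5366^0 = +0.712108
  k=1: (−1)^1·1.0000/(1)·0.8439^0·0.5366^2 = -0.287892
d^1_{0,0}(1.1327) = +0.712108 -0.287892 = +0.424216
D = (+1.000000+0.000000i)·(+0.424216)·(+1.000000+0.000000i) = +0.424216+0.000000i

Re=0.4242 Im=0.0000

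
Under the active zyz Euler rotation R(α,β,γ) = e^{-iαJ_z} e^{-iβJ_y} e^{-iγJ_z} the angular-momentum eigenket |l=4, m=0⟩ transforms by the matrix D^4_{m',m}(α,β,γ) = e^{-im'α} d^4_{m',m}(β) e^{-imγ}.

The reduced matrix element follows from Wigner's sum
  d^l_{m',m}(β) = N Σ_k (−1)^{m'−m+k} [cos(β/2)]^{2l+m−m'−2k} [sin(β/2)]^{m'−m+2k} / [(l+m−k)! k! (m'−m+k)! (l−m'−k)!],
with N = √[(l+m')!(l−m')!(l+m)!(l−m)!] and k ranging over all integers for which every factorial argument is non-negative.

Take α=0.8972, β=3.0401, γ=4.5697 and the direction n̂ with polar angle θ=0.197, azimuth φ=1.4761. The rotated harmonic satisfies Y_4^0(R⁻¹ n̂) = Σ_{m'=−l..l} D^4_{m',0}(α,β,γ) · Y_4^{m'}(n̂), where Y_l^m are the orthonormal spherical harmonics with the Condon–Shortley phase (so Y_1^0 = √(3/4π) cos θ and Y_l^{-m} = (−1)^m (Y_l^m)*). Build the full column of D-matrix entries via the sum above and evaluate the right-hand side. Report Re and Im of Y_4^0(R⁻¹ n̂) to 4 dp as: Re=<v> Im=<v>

Need the full column D^4_{m',0} for m'=−4..4 at α=0.8972, β=3.0401, γ=4.5697.
cos(β/2)=0.050725, sin(β/2)=0.998713
d^4_{-4,0}: single k=4 term ⇒ +0.000055;  D = -0.000050-0.000024i
d^4_{-3,0}: k∈[3..4] ⇒ +0.000004 -0.001534 = -0.001530;  D = +0.001378-0.000666i
d^4_{-2,0}: k∈[2..4] ⇒ +0.000000 -0.000167 +0.024222 = +0.024055;  D = -0.005334+0.023456i
d^4_{-1,0}: k∈[1..4] ⇒ +0.000000 -0.000009 +0.003480 -0.224811 = -0.221340;  D = -0.138072-0.172996i
d^4_{0,0}: k∈[0..4] ⇒ +0.000000 -0.000000 +0.000237 -0.040851 +0.989748 = +0.949134;  D = +0.949134+0.000000i
d^4_{1,0}: k∈[0..3] ⇒ -0.000000 +0.000009 -0.003480 +0.224811 = +0.221340;  D = +0.138072-0.172996i
d^4_{2,0}: k∈[0..2] ⇒ +0.000000 -0.000167 +0.024222 = +0.024055;  D = -0.005334-0.023456i
d^4_{3,0}: k∈[0..1] ⇒ -0.000004 +0.001534 = +0.001530;  D = -0.001378-0.000666i
d^4_{4,0}: single k=0 term ⇒ +0.000055;  D = -0.000050+0.000024i
Y_4^{m'}(θ=0.197,φ=1.4761) and Σ D·Y over m':
  (-0.0000-0.0000i)·(+0.0006+0.0002i)  (+0.0014-0.0007i)·(-0.0026+0.0088i)  (-0.0053+0.0235i)·(-0.0721-0.0138i)  (-0.1381-0.1730i)·(+0.0320-0.3374i)  (+0.9491+0.0000i)·(+0.6896+0.0000i)  (+0.1381-0.1730i)·(-0.0320-0.3374i)  (-0.0053-0.0235i)·(-0.0721+0.0138i)  (-0.0014-0.0007i)·(+0.0026+0.0088i)  (-0.0000+0.0000i)·(+0.0006-0.0002i)
Y_4^0(R⁻¹ n̂) = +0.530390-0.000000i

Re=0.5304 Im=0.0000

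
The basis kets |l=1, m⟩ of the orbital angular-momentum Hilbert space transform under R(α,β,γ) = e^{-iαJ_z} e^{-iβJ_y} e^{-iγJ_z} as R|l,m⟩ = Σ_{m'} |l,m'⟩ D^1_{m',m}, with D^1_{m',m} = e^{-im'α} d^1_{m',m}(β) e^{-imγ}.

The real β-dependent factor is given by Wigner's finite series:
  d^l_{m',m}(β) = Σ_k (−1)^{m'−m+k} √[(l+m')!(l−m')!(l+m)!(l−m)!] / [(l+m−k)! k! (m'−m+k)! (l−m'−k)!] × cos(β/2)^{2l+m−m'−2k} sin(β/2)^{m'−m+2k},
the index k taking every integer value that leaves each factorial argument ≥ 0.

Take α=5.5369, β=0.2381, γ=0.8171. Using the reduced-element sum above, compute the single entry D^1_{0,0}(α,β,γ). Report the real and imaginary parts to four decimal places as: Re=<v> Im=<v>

D^1_{0,0}(5.5369,0.2381,0.8171) = e^{-i·0·5.5369}·d^1_{0,0}(0.2381)·e^{-i·0·0.8171}. Compute d first:
Half-angle: c=0.992922, s=0.118769. N=√(1·1·1·1)=1.000000
The bounds max(0,m−m')=0 and min(l+m,l−m')=1 give 2 terms
  k=0: (−1)^0·1.0000/(1)·0.9929^2·0.1188^0 = +0.985894
  k=1: (−1)^1·1.0000/(1)·0.9929^0·0.1188^2 = -0.014106
d^1_{0,0}(0.2381) = +0.985894 -0.014106 = +0.971788
Phases: e^{-i·(0)·5.5369}=+1.000000+0.000000i, e^{-i·(0)·0.8171}=+1.000000+0.000000i ⇒ D=+0.971788+0.000000i

Re=0.9718 Im=0.0000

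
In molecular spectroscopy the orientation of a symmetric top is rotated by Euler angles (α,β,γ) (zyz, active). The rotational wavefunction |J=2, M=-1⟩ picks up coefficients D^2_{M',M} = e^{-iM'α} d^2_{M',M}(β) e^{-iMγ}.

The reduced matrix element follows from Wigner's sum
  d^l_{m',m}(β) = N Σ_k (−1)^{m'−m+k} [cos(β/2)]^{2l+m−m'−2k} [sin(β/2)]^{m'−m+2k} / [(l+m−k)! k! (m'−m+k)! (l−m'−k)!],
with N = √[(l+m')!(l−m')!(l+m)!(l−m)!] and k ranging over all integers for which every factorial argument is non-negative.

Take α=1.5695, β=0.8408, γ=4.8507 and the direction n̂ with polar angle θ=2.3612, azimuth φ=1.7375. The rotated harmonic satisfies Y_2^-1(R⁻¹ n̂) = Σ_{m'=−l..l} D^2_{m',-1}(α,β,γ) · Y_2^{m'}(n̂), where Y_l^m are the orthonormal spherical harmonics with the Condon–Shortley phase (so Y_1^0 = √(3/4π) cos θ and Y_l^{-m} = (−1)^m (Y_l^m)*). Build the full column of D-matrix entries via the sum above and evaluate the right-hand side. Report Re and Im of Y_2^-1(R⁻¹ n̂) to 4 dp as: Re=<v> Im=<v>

Need the full column D^2_{m',-1} for m'=−2..2 at α=1.5695, β=0.8408, γ=4.8507.
cos(β/2)=0.912926, sin(β/2)=0.408126
d^2_{-2,-1}: single k=1 term ⇒ +0.621055;  D = -0.084030+0.615344i
d^2_{-1,-1}: k∈[0..1] ⇒ +0.694611 -0.416466 = +0.278145;  D = +0.275538+0.037991i
d^2_{0,-1}: k∈[0..1] ⇒ -0.760634 +0.152017 = -0.608617;  D = -0.083910+0.602805i
d^2_{1,-1}: k∈[0..1] ⇒ +0.416466 -0.027744 = +0.388722;  D = -0.384940-0.054092i
d^2_{2,-1}: single k=0 term ⇒ -0.124122;  D = +0.017431-0.122891i
Y_2^{m'}(θ=2.3612,φ=1.7375) and Σ D·Y over m':
  (-0.0840+0.6153i)·(-0.1807+0.0626i)  (+0.2755+0.0380i)·(+0.0641+0.3809i)  (-0.0839+0.6028i)·(+0.1624+0.0000i)  (-0.3849-0.0541i)·(-0.0641+0.3809i)  (+0.0174-0.1229i)·(-0.1807-0.0626i)
Y_2^-1(R⁻¹ n̂) = +0.000673-0.033177i

Re=0.0007 Im=-0.0332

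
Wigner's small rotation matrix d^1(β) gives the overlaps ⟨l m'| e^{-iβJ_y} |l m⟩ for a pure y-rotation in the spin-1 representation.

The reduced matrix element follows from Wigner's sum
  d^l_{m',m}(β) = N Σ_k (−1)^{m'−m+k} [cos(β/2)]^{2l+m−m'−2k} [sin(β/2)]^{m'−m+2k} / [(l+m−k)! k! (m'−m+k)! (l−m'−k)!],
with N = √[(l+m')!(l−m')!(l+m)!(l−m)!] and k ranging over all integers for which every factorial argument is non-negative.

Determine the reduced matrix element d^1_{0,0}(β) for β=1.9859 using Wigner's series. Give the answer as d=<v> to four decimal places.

d=-0.4033

d^1_{0,0}(β=1.9859) via Wigner's sum:
With c≡cos(β/2)=0.546221 and s≡sin(β/2)=0.837641, N=[1·1·1·1]^{1/2}=1.000000
Admissible k: 0..1 (factorial args all ≥0)
  k=0: (−1)^0·1.0000/(1)·0.5462^2·0.8376^0 = +0.298358
  k=1: (−1)^1·1.0000/(1)·0.5462^0·0.8376^2 = -0.701642
d^1_{0,0}(1.9859) = +0.298358 -0.701642 = -0.403285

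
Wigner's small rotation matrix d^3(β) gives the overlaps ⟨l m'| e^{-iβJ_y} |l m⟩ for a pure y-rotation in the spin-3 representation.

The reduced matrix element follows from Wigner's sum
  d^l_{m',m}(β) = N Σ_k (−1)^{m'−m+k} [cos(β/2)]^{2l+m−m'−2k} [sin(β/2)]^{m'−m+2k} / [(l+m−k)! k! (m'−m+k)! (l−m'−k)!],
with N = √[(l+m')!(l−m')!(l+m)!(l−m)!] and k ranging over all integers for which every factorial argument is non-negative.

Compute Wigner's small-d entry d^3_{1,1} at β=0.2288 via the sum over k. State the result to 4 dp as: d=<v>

d^3_{1,1}(β=0.2288) via Wigner's sum:
With c≡cos(β/2)=0.993463 and s≡sin(β/2)=0.114151, N=[24·2·24·2]^{1/2}=48.000000
k∈{0,1,2} keeps every argument non-negative
  k=0: (−1)^0·48.0000/(48)·0.9935^6·0.1142^0 = +0.961416
  k=1: (−1)^1·48.0000/(6)·0.9935^4·0.1142^2 = -0.101544
  k=2: (−1)^2·48.0000/(8)·0.9935^2·0.1142^4 = +0.001005
d^3_{1,1}(0.2288) = +0.961416 -0.101544 +0.001005 = +0.860878

d=0.8609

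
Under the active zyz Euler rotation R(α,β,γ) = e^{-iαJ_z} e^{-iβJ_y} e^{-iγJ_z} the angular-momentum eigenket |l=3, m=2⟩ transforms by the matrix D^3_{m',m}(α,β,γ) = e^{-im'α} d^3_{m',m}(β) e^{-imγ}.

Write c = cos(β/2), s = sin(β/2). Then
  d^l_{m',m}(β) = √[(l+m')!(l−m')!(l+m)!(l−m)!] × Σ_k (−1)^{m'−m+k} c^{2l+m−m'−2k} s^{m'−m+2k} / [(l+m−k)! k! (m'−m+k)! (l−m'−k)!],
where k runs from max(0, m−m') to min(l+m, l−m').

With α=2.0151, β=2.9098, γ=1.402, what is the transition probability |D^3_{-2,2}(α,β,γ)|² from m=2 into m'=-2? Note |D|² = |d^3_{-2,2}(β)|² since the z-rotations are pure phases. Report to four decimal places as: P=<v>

P=0.8016

Split into d^3_{-2,2}(β=2.9098) × two z-phases.
With c≡cos(β/2)=0.115637 and s≡sin(β/2)=0.993292, N=[1·120·120·1]^{1/2}=120.000000
k: max(0,(2)−(-2))=4 … min(3+(2),3−(-2))=5
  k=4: (−1)^0·120.0000/(24)·0.1156^2·0.9933^4 = +0.065084
  k=5: (−1)^1·120.0000/(120)·0.1156^0·0.9933^6 = -0.960418
d^3_{-2,2}(2.9098) = +0.065084 -0.960418 = -0.895335
|D^3_{-2,2}|² = |d^3_{-2,2}(β)|² = (-0.895335)² = 0.801624 (the z-rotation phases have unit modulus)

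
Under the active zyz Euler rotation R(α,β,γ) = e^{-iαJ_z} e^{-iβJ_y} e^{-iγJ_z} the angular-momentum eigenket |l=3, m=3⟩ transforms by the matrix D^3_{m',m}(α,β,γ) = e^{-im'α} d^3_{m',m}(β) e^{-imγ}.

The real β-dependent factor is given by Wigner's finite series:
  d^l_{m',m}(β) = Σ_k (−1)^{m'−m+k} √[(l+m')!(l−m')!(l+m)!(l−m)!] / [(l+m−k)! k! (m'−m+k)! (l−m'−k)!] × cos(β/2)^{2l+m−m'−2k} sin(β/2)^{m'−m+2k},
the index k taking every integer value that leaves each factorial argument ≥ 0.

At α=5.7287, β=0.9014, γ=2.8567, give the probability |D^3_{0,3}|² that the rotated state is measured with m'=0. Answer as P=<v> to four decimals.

P=0.0727

Split into d^3_{0,3}(β=0.9014) × two z-phases.
c=cos(0.9014/2)=0.900142, s=sin(0.9014/2)=0.435596; N=√[6·6·720·1]=160.996894
k∈{3} keeps every argument non-negative
  k=3: (−1)^0·160.9969/(36)·0.9001^3·0.4356^3 = +0.269587
d^3_{0,3}(0.9014) = +0.269587
|D^3_{0,3}|² = |d^3_{0,3}(β)|² = (+0.269587)² = 0.072677 (the z-rotation phases have unit modulus)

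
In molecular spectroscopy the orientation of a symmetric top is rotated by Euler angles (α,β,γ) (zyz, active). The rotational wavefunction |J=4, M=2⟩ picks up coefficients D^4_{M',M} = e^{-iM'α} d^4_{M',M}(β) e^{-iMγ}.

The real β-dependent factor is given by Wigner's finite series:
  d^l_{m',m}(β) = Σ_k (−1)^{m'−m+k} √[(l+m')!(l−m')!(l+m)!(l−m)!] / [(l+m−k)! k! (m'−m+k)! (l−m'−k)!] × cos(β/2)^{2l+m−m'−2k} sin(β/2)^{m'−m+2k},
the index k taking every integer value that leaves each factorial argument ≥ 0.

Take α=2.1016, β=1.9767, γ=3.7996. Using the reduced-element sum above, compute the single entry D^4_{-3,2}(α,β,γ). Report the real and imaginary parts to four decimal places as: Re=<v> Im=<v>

Re=0.0480 Im=-0.1691

First d^4_{-3,2}(β=1.9767), then the phase factors e^{-i(-3)α} and e^{-i(2)γ}:
With c≡cos(β/2)=0.550069 and s≡sin(β/2)=0.835120, N=[1·5040·720·2]^{1/2}=2693.993318
The bounds max(0,m−m')=5 and min(l+m,l−m')=6 give 2 terms
  k=5: (−1)^0·2693.9933/(240)·0.5501^3·0.8351^5 = +0.758890
  k=6: (−1)^1·2693.9933/(720)·0.5501^1·0.8351^7 = -0.583071
d^4_{-3,2}(1.9767) = +0.758890 -0.583071 = +0.175819
D = (+0.999766+0.021613i)·(+0.175819)·(+0.252034-0.967718i) = +0.047979-0.169146i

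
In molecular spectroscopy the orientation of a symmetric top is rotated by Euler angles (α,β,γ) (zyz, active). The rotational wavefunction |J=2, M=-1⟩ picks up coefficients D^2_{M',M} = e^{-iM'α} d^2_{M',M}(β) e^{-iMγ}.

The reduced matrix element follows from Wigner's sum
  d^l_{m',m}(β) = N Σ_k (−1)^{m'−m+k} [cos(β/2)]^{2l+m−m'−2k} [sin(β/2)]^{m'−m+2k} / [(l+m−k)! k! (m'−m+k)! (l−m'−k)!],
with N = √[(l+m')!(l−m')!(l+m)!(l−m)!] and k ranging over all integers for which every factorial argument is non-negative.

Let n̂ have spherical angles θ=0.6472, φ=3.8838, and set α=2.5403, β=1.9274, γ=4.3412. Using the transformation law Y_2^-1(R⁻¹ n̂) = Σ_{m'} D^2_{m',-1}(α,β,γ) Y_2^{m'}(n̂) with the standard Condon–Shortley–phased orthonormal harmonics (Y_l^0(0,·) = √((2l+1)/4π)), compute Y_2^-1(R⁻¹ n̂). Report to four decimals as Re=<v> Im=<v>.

Re=0.0303 Im=-0.1114

Need the full column D^2_{m',-1} for m'=−2..2 at α=2.5403, β=1.9274, γ=4.3412.
cos(β/2)=0.570485, sin(β/2)=0.821308
d^2_{-2,-1}: single k=1 term ⇒ +0.304978;  D = -0.304977+0.000908i
d^2_{-1,-1}: k∈[0..1] ⇒ +0.105920 -0.658600 = -0.552680;  D = -0.456672-0.311298i
d^2_{0,-1}: k∈[0..1] ⇒ -0.373521 +0.774173 = +0.400652;  D = -0.145326-0.373367i
d^2_{1,-1}: k∈[0..1] ⇒ +0.658600 -0.455013 = +0.203587;  D = -0.046434+0.198221i
d^2_{2,-1}: single k=0 term ⇒ -0.632110;  D = -0.467049+0.425944i
Y_2^{m'}(θ=0.6472,φ=3.8838) and Σ D·Y over m':
  (-0.3050+0.0009i)·(+0.0121-0.1399i)  (-0.4567-0.3113i)·(-0.2739+0.2512i)  (-0.1453-0.3734i)·(+0.2868+0.0000i)  (-0.0464+0.1982i)·(+0.2739+0.2512i)  (-0.4670+0.4259i)·(+0.0121+0.1399i)
Y_2^-1(R⁻¹ n̂) = +0.030256-0.111412i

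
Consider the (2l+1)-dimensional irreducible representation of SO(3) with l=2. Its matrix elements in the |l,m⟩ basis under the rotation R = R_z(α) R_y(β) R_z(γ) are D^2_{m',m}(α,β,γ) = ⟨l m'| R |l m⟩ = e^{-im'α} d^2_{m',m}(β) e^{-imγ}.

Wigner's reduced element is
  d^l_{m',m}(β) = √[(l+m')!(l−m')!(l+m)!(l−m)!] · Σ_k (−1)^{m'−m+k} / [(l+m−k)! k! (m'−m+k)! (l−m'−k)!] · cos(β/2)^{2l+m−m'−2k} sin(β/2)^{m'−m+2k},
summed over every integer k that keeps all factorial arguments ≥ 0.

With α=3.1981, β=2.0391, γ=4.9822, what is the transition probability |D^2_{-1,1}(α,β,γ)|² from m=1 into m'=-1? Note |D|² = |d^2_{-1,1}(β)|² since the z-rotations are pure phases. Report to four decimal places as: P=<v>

D^2_{-1,1}(3.1981,2.0391,4.9822) = e^{-i·-1·3.1981}·d^2_{-1,1}(2.0391)·e^{-i·1·4.9822}. Compute d first:
Half-angle: c=0.523749, s=0.851872. N=√(1·6·6·1)=6.000000
Admissible k: 2..3 (factorial args all ≥0)
  k=2: (−1)^0·6.0000/(2)·0.5237^2·0.8519^2 = +0.597197
  k=3: (−1)^1·6.0000/(6)·0.5237^0·0.8519^4 = -0.526621
d^2_{-1,1}(2.0391) = +0.597197 -0.526621 = +0.070576
|D^2_{-1,1}|² = |d^2_{-1,1}(β)|² = (+0.070576)² = 0.004981 (the z-rotation phases have unit modulus)

P=0.0050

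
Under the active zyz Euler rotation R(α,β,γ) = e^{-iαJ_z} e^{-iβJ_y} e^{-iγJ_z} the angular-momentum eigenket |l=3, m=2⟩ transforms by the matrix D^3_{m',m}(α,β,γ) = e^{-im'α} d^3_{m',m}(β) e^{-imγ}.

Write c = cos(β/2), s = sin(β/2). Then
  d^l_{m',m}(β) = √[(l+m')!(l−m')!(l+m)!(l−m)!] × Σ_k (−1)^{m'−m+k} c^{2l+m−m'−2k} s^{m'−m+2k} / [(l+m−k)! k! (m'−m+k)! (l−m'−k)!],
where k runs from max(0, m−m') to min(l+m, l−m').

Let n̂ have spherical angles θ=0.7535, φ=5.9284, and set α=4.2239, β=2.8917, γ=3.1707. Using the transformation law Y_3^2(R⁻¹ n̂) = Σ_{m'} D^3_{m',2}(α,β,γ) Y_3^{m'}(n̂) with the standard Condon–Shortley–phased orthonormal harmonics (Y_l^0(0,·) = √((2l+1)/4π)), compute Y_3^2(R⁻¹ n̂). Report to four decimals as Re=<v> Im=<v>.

Re=0.3412 Im=0.0732

Need the full column D^3_{m',2} for m'=−3..3 at α=4.2239, β=2.8917, γ=3.1707.
cos(β/2)=0.124621, sin(β/2)=0.992204
d^3_{-3,2}: single k=5 term ⇒ +0.293545;  D = +0.293219+0.013825i
d^3_{-2,2}: k∈[4..5] ⇒ +0.075259 -0.954128 = -0.878869;  D = +0.448540-0.755793i
d^3_{-1,2}: k∈[3..4] ⇒ +0.011957 -0.378965 = -0.367008;  D = +0.190798+0.313514i
d^3_{0,2}: k∈[2..3] ⇒ +0.001301 -0.082442 = -0.081142;  D = -0.081004+0.004721i
d^3_{1,2}: k∈[1..2] ⇒ +0.000094 -0.011957 = -0.011862;  D = +0.004948-0.010781i
d^3_{2,2}: k∈[0..1] ⇒ +0.000004 -0.001187 = -0.001184;  D = +0.000718+0.000941i
d^3_{3,2}: single k=0 term ⇒ -0.000073;  D = -0.000072+0.000012i
Y_3^{m'}(θ=0.7535,φ=5.9284) and Σ D·Y over m':
  (+0.2932+0.0138i)·(+0.0648+0.1169i)  (+0.4485-0.7558i)·(+0.2647+0.2273i)  (+0.1908+0.3135i)·(+0.3441+0.1275i)  (-0.0810+0.0047i)·(-0.0927+0.0000i)  (+0.0049-0.0108i)·(-0.3441+0.1275i)  (+0.0007+0.0009i)·(+0.2647-0.2273i)  (-0.0001+0.0000i)·(-0.0648+0.1169i)
Y_3^2(R⁻¹ n̂) = +0.341196+0.073235i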